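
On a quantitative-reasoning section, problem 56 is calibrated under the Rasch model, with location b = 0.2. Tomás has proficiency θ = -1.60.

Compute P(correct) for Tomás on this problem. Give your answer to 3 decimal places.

P(θ) = 1 / (1 + exp(−(θ − b)))
Exponent: (-1.60 − 0.2) = -1.8000
1/(1 + e^{1.8000}) = 0.1419
P = 0.1419

0.142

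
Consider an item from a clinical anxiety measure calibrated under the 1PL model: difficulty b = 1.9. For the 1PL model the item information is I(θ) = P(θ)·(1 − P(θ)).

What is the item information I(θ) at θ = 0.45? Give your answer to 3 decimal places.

0.154

P = 1/(1+e^{1.4500}) = 0.1900
P(1−P) = 0.1900 × 0.8100 = 0.1539
I = P(1−P) = 0.15390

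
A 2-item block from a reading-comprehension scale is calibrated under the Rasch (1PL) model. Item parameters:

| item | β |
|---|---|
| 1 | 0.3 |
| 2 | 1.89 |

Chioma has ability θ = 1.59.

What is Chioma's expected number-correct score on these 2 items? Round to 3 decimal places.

P(θ) = 1 / (1 + exp(−(θ − β)))
P_1 = 1/(1+e^{-1.2900}) = 0.7841
P_2 = 1/(1+e^{0.3000}) = 0.4256
E[score] = 0.7841 + 0.4256 = 1.2097

1.210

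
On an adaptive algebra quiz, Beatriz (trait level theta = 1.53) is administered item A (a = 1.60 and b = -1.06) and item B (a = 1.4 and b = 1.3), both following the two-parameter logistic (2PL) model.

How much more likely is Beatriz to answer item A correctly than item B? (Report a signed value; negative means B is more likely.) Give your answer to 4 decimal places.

P(theta) = 1 / (1 + exp(−a(theta − b)))
P_A = 0.9844
P_B = 0.5798
P_A − P_B = 0.4046

0.4046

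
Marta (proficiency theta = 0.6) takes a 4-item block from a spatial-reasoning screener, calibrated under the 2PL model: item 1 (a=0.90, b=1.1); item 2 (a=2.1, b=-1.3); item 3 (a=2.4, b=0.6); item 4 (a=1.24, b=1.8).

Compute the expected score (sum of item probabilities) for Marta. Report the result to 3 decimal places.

2.055

P(theta) = 1 / (1 + exp(−a(theta − b)))
P_1 = 1/(1+e^{0.4500}) = 0.3894
P_2 = 1/(1+e^{-3.9900}) = 0.9818
P_3 = 1/(1+e^{0.0000}) = 0.5000
P_4 = 1/(1+e^{1.4880}) = 0.1842
E[score] = 0.3894 + 0.9818 + 0.5000 + 0.1842 = 2.0554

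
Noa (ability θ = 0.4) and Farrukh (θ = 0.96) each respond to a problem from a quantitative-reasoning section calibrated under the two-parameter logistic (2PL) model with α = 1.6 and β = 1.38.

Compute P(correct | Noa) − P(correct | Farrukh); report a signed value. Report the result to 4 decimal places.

-0.1655

P(θ) = 1 / (1 + exp(−α(θ − β)))
P(Noa) = 0.1725  [exponent -1.5680]
P(Farrukh) = 0.3380  [exponent -0.6720]
Difference = 0.1725 − 0.3380 = -0.1655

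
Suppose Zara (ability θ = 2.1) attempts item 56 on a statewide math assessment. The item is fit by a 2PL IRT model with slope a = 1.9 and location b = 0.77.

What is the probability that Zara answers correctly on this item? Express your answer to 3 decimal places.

P(θ) = 1 / (1 + exp(−a(θ − b)))
Exponent: 1.9 × (2.1 − 0.77) = 2.5270
1/(1 + e^{-2.5270}) = 0.9260

0.926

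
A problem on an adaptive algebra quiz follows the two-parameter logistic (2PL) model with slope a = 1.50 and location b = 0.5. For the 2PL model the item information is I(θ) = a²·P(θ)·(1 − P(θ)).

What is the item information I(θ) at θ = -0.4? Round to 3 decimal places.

0.368

P = 1/(1+e^{1.3500}) = 0.2059
P(1−P) = 0.2059 × 0.7941 = 0.1635
I = a² × P(1−P) = 1.50² × 0.1635 = 0.36785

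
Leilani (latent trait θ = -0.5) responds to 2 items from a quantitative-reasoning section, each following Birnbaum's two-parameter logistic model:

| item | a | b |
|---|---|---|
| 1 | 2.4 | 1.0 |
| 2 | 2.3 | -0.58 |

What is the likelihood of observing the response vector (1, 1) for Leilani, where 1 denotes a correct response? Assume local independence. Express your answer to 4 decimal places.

P(θ) = 1 / (1 + exp(−a(θ − b)))
P_1 = 1/(1+e^{3.6000}) = 0.0266
P_2 = 1/(1+e^{-0.1840}) = 0.5459
L = P_1 × P_2 = 0.0266 × 0.5459 = 0.01452

0.0145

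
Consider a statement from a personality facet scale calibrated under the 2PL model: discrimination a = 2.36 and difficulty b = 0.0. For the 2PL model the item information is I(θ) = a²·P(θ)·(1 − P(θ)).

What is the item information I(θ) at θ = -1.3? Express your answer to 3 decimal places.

0.237

P = 1/(1+e^{3.0680}) = 0.0444
P(1−P) = 0.0444 × 0.9556 = 0.0425
I = a² × P(1−P) = 2.36² × 0.0425 = 0.23655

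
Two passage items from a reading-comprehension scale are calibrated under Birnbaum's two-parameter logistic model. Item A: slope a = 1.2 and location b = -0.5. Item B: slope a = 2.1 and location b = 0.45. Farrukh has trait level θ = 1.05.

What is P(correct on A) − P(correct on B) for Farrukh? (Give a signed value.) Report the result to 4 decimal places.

P(θ) = 1 / (1 + exp(−a(θ − b)))
P_A = 0.8653
P_B = 0.7790
P_A − P_B = 0.0863

0.0863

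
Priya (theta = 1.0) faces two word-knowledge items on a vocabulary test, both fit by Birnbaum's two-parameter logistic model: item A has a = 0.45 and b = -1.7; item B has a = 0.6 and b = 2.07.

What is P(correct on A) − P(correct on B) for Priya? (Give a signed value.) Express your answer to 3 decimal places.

P(theta) = 1 / (1 + exp(−a(theta − b)))
P_A = 0.7712
P_B = 0.3448
P_A − P_B = 0.4264

0.426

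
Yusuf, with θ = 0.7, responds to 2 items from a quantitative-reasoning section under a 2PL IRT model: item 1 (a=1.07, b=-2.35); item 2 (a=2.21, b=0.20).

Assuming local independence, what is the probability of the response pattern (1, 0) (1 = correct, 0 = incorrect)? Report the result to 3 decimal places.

0.240

P(θ) = 1 / (1 + exp(−a(θ − b)))
P_1 = 1/(1+e^{-3.2635}) = 0.9632
P_2 = 1/(1+e^{-1.1050}) = 0.7512
L = P_1 × (1−P_2) = 0.9632 × 0.2488 = 0.23964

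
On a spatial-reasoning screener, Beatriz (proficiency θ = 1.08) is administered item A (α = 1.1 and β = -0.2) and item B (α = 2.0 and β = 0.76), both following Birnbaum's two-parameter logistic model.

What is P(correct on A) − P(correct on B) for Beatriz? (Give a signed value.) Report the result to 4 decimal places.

0.1487

P(θ) = 1 / (1 + exp(−α(θ − β)))
P_A = 0.8035
P_B = 0.6548
P_A − P_B = 0.1487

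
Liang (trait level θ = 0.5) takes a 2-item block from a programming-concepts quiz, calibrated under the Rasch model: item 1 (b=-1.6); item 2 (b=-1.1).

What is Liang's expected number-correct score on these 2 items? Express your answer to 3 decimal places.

1.723

P(θ) = 1 / (1 + exp(−(θ − b)))
P_1 = 1/(1+e^{-2.1000}) = 0.8909
P_2 = 1/(1+e^{-1.6000}) = 0.8320
E[score] = 0.8909 + 0.8320 = 1.7229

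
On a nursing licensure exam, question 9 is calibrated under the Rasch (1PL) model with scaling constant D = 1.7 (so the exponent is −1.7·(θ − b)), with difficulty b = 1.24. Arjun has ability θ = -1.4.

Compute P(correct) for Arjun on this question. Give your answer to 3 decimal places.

P(θ) = 1 / (1 + exp(−D·(θ − b)))
Exponent: 1.7 × (-1.4 − 1.24) = -4.4880
1/(1 + e^{4.4880}) = 0.0111
P = 0.0111

0.011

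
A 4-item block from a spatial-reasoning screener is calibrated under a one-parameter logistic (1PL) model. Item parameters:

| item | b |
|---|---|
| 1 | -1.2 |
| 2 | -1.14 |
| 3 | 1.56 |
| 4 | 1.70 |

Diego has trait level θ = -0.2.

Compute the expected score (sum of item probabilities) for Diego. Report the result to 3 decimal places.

P(θ) = 1 / (1 + exp(−(θ − b)))
P_1 = 1/(1+e^{-1.0000}) = 0.7311
P_2 = 1/(1+e^{-0.9400}) = 0.7191
P_3 = 1/(1+e^{1.7600}) = 0.1468
P_4 = 1/(1+e^{1.9000}) = 0.1301
E[score] = 0.7311 + 0.7191 + 0.1468 + 0.1301 = 1.7271

1.727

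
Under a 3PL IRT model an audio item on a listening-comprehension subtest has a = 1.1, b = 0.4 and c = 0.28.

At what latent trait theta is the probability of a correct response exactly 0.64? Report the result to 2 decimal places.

P(theta) = c + (1 − c) · 1 / (1 + exp(−a(theta − b)))
Remove guessing floor: (0.64 − 0.28)/(1 − 0.28) = 0.5000
logit = ln(0.5000/0.5000) = 0.0000
theta = b + logit/(a) = 0.4 + 0.0000/1.1000 = 0.4000

0.40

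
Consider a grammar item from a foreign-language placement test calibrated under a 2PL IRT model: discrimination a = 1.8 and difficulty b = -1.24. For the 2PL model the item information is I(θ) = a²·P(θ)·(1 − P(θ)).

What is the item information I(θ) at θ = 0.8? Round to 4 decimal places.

0.0783

P = 1/(1+e^{-3.6720}) = 0.9752
P(1−P) = 0.9752 × 0.0248 = 0.0242
I = a² × P(1−P) = 1.8² × 0.0242 = 0.07834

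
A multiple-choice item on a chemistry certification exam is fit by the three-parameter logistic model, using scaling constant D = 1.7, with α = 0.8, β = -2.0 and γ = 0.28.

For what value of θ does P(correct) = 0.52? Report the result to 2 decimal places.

P(θ) = γ + (1 − γ) · 1 / (1 + exp(−D·α(θ − β)))
Remove guessing floor: (0.52 − 0.28)/(1 − 0.28) = 0.3333
logit = ln(0.3333/0.6667) = -0.6931
θ = β + logit/(1.7·α) = -2.0 + (-0.6931)/1.3600 = -2.5097

-2.51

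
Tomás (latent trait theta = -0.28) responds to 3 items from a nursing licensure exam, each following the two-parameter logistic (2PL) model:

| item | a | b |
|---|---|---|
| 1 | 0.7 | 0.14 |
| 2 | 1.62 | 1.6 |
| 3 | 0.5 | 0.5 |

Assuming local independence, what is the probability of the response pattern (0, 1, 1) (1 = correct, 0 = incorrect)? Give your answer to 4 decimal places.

0.0105

P(theta) = 1 / (1 + exp(−a(theta − b)))
P_1 = 1/(1+e^{0.2940}) = 0.4270
P_2 = 1/(1+e^{3.0456}) = 0.0454
P_3 = 1/(1+e^{0.3900}) = 0.4037
L = (1−P_1) × P_2 × P_3 = 0.5730 × 0.0454 × 0.4037 = 0.01050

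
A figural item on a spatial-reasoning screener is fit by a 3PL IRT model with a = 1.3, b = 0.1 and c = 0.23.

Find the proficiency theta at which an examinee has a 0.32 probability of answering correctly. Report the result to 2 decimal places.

-1.46

P(theta) = c + (1 − c) · 1 / (1 + exp(−a(theta − b)))
Remove guessing floor: (0.32 − 0.23)/(1 − 0.23) = 0.1169
logit = ln(0.1169/0.8831) = -2.0223
theta = b + logit/(a) = 0.1 + (-2.0223)/1.3000 = -1.4556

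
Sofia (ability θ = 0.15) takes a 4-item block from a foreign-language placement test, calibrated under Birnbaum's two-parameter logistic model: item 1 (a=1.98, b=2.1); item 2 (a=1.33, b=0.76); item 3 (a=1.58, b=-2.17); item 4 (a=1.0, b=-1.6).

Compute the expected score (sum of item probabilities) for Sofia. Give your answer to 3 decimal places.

2.155

P(θ) = 1 / (1 + exp(−a(θ − b)))
P_1 = 1/(1+e^{3.8610}) = 0.0206
P_2 = 1/(1+e^{0.8113}) = 0.3076
P_3 = 1/(1+e^{-3.6656}) = 0.9750
P_4 = 1/(1+e^{-1.7500}) = 0.8520
E[score] = 0.0206 + 0.3076 + 0.9750 + 0.8520 = 2.1552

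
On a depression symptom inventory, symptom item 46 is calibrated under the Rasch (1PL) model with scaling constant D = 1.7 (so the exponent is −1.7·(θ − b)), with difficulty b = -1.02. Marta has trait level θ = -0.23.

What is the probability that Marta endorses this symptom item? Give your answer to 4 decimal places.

P(θ) = 1 / (1 + exp(−D·(θ − b)))
Exponent: 1.7 × (-0.23 − (-1.02)) = 1.3430
1/(1 + e^{-1.3430}) = 0.7930
P = 0.7930

0.7930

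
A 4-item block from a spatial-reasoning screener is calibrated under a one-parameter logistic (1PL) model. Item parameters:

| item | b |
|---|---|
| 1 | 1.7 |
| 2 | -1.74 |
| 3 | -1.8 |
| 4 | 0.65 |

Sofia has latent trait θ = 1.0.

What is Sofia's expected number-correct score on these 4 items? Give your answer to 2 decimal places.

2.80

P(θ) = 1 / (1 + exp(−(θ − b)))
P_1 = 1/(1+e^{0.7000}) = 0.3318
P_2 = 1/(1+e^{-2.7400}) = 0.9393
P_3 = 1/(1+e^{-2.8000}) = 0.9427
P_4 = 1/(1+e^{-0.3500}) = 0.5866
E[score] = 0.3318 + 0.9393 + 0.9427 + 0.5866 = 2.8005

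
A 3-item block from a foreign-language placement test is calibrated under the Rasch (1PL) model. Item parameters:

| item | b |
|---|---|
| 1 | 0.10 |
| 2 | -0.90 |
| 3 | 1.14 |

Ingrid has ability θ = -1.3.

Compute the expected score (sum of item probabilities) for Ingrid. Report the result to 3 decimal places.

0.679

P(θ) = 1 / (1 + exp(−(θ − b)))
P_1 = 1/(1+e^{1.4000}) = 0.1978
P_2 = 1/(1+e^{0.4000}) = 0.4013
P_3 = 1/(1+e^{2.4400}) = 0.0802
E[score] = 0.1978 + 0.4013 + 0.0802 = 0.6793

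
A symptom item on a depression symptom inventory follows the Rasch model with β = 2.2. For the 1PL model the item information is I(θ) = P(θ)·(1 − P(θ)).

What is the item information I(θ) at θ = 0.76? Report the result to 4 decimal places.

P = 1/(1+e^{1.4400}) = 0.1915
P(1−P) = 0.1915 × 0.8085 = 0.1549
I = P(1−P) = 0.15486

0.1549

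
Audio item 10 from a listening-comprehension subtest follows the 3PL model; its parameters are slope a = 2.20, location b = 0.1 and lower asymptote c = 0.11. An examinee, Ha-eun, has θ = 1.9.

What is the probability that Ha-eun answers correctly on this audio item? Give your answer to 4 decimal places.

0.9834

P(θ) = c + (1 − c) · 1 / (1 + exp(−a(θ − b)))
Exponent: 2.20 × (1.9 − 0.1) = 3.9600
1/(1 + e^{-3.9600}) = 0.9813
P = 0.11 + 0.89 × 0.9813 = 0.9834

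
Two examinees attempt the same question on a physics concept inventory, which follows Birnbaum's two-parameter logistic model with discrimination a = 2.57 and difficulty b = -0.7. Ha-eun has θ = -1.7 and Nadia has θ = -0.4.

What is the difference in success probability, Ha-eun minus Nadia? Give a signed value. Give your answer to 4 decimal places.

P(θ) = 1 / (1 + exp(−a(θ − b)))
P(Ha-eun) = 0.0711  [exponent -2.5700]
P(Nadia) = 0.6837  [exponent 0.7710]
Difference = 0.0711 − 0.6837 = -0.6126

-0.6126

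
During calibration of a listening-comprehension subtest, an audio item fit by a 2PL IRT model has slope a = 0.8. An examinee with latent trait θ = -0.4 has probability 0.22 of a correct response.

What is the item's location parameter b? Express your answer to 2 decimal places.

1.18

P(θ) = 1 / (1 + exp(−a(θ − b)))
logit(0.22) = ln(0.22/0.78) = -1.2657
b = θ − logit/(a) = -0.4 − (-1.2657)/0.8000 = 1.1821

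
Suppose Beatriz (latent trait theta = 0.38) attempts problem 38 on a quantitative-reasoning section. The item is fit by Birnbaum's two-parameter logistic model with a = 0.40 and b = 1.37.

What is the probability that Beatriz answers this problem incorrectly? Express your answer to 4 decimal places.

P(theta) = 1 / (1 + exp(−a(theta − b)))
Exponent: 0.40 × (0.38 − 1.37) = -0.3960
1/(1 + e^{0.3960}) = 0.4023
P(incorrect) = 1 − 0.4023 = 0.5977

0.5977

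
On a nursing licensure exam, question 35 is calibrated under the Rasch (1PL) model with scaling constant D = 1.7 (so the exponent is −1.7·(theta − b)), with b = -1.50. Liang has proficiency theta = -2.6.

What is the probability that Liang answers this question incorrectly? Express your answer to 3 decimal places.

0.866

P(theta) = 1 / (1 + exp(−D·(theta − b)))
Exponent: 1.7 × (-2.6 − (-1.50)) = -1.8700
1/(1 + e^{1.8700}) = 0.1335
P = 0.1335
P(incorrect) = 1 − 0.1335 = 0.8665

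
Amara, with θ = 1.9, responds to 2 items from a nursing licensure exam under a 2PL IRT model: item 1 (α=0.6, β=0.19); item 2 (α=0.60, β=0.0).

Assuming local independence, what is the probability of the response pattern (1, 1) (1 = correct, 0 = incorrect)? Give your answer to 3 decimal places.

0.558

P(θ) = 1 / (1 + exp(−α(θ − β)))
P_1 = 1/(1+e^{-1.0260}) = 0.7361
P_2 = 1/(1+e^{-1.1400}) = 0.7577
L = P_1 × P_2 = 0.7361 × 0.7577 = 0.55776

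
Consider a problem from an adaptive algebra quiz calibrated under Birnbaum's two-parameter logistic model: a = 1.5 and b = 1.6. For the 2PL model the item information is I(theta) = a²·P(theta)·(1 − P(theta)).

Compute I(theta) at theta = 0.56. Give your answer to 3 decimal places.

P = 1/(1+e^{1.5600}) = 0.1736
P(1−P) = 0.1736 × 0.8264 = 0.1435
I = a² × P(1−P) = 1.5² × 0.1435 = 0.32286

0.323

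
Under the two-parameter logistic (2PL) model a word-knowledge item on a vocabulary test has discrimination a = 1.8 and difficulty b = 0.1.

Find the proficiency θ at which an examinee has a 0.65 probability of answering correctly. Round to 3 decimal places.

0.444

P(θ) = 1 / (1 + exp(−a(θ − b)))
logit = ln(0.6500/0.3500) = 0.6190
θ = b + logit/(a) = 0.1 + 0.6190/1.8000 = 0.4439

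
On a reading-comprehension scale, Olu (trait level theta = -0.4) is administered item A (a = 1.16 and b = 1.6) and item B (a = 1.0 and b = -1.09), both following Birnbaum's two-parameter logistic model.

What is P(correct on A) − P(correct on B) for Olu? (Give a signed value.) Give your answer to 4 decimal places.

-0.5765

P(theta) = 1 / (1 + exp(−a(theta − b)))
P_A = 0.0895
P_B = 0.6660
P_A − P_B = -0.5765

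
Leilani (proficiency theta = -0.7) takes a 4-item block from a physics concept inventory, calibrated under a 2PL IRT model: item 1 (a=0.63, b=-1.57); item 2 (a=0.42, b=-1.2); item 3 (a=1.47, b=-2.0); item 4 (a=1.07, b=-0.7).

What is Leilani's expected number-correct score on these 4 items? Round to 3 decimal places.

2.557

P(theta) = 1 / (1 + exp(−a(theta − b)))
P_1 = 1/(1+e^{-0.5481}) = 0.6337
P_2 = 1/(1+e^{-0.2100}) = 0.5523
P_3 = 1/(1+e^{-1.9110}) = 0.8711
P_4 = 1/(1+e^{0.0000}) = 0.5000
E[score] = 0.6337 + 0.5523 + 0.8711 + 0.5000 = 2.5571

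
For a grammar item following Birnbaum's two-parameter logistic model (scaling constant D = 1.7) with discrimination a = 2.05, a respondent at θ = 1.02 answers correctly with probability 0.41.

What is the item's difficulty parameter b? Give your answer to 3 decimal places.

P(θ) = 1 / (1 + exp(−D·a(θ − b)))
logit(0.41) = ln(0.41/0.59) = -0.3640
b = θ − logit/(1.7·a) = 1.02 − (-0.3640)/3.4850 = 1.1244

1.124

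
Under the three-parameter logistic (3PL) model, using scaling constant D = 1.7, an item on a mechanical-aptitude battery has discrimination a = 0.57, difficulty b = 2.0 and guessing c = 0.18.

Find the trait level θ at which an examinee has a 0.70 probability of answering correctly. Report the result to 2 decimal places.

2.57

P(θ) = c + (1 − c) · 1 / (1 + exp(−D·a(θ − b)))
Remove guessing floor: (0.70 − 0.18)/(1 − 0.18) = 0.6341
logit = ln(0.6341/0.3659) = 0.5500
θ = b + logit/(1.7·a) = 2.0 + 0.5500/0.9690 = 2.5676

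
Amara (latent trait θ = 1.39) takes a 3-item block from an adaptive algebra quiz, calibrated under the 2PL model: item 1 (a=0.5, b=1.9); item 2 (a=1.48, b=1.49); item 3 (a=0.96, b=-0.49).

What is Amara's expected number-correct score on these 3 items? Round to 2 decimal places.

P(θ) = 1 / (1 + exp(−a(θ − b)))
P_1 = 1/(1+e^{0.2550}) = 0.4366
P_2 = 1/(1+e^{0.1480}) = 0.4631
P_3 = 1/(1+e^{-1.8048}) = 0.8587
E[score] = 0.4366 + 0.4631 + 0.8587 = 1.7584

1.76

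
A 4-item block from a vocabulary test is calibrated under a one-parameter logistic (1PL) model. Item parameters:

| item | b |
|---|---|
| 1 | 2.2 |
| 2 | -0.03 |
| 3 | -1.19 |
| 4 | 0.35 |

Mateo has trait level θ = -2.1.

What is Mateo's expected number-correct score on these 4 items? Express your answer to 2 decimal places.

P(θ) = 1 / (1 + exp(−(θ − b)))
P_1 = 1/(1+e^{4.3000}) = 0.0134
P_2 = 1/(1+e^{2.0700}) = 0.1120
P_3 = 1/(1+e^{0.9100}) = 0.2870
P_4 = 1/(1+e^{2.4500}) = 0.0794
E[score] = 0.0134 + 0.1120 + 0.2870 + 0.0794 = 0.4919

0.49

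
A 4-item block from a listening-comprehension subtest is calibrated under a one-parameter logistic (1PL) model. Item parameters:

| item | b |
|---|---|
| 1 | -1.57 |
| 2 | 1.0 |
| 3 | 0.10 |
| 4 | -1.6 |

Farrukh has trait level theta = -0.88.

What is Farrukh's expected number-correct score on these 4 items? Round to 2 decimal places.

P(theta) = 1 / (1 + exp(−(theta − b)))
P_1 = 1/(1+e^{-0.6900}) = 0.6660
P_2 = 1/(1+e^{1.8800}) = 0.1324
P_3 = 1/(1+e^{0.9800}) = 0.2729
P_4 = 1/(1+e^{-0.7200}) = 0.6726
E[score] = 0.6660 + 0.1324 + 0.2729 + 0.6726 = 1.7439

1.74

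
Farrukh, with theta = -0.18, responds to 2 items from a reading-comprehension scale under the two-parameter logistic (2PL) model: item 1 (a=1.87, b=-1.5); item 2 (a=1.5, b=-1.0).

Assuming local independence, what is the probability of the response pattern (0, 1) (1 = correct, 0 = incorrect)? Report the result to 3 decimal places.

P(theta) = 1 / (1 + exp(−a(theta − b)))
P_1 = 1/(1+e^{-2.4684}) = 0.9219
P_2 = 1/(1+e^{-1.2300}) = 0.7738
L = (1−P_1) × P_2 = 0.0781 × 0.7738 = 0.06044

0.060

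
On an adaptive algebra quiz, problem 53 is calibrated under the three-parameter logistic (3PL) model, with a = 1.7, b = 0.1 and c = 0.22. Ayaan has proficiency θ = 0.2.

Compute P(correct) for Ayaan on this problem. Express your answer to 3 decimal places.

P(θ) = c + (1 − c) · 1 / (1 + exp(−a(θ − b)))
Exponent: 1.7 × (0.2 − 0.1) = 0.1700
1/(1 + e^{-0.1700}) = 0.5424
P = 0.22 + 0.78 × 0.5424 = 0.6431

0.643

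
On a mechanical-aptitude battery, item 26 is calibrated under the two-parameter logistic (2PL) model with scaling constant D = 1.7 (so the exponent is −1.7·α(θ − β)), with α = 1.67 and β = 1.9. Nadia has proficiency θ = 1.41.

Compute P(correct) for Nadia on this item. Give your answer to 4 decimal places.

0.1992

P(θ) = 1 / (1 + exp(−D·α(θ − β)))
Exponent: 1.7 × 1.67 × (1.41 − 1.9) = -1.3911
1/(1 + e^{1.3911}) = 0.1992
P = 0.1992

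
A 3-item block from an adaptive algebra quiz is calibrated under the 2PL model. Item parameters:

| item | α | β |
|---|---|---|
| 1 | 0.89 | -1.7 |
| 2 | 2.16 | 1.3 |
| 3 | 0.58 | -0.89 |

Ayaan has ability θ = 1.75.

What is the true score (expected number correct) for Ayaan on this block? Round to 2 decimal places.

P(θ) = 1 / (1 + exp(−α(θ − β)))
P_1 = 1/(1+e^{-3.0705}) = 0.9557
P_2 = 1/(1+e^{-0.9720}) = 0.7255
P_3 = 1/(1+e^{-1.5312}) = 0.8222
E[score] = 0.9557 + 0.7255 + 0.8222 = 2.5034

2.50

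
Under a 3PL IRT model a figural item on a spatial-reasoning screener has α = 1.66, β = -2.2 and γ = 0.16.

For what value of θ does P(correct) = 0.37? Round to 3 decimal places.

P(θ) = γ + (1 − γ) · 1 / (1 + exp(−α(θ − β)))
Remove guessing floor: (0.37 − 0.16)/(1 − 0.16) = 0.2500
logit = ln(0.2500/0.7500) = -1.0986
θ = β + logit/(α) = -2.2 + (-1.0986)/1.6600 = -2.8618

-2.862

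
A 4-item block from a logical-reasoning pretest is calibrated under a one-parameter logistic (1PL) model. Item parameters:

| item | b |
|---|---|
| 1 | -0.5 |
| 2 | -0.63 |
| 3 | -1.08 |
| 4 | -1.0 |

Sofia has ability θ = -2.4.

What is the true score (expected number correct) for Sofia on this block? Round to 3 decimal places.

0.684

P(θ) = 1 / (1 + exp(−(θ − b)))
P_1 = 1/(1+e^{1.9000}) = 0.1301
P_2 = 1/(1+e^{1.7700}) = 0.1455
P_3 = 1/(1+e^{1.3200}) = 0.2108
P_4 = 1/(1+e^{1.4000}) = 0.1978
E[score] = 0.1301 + 0.1455 + 0.2108 + 0.1978 = 0.6843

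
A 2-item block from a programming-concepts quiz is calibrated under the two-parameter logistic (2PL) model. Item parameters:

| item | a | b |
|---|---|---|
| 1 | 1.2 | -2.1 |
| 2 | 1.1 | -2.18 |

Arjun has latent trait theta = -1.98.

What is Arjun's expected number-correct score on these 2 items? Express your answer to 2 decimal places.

1.09

P(theta) = 1 / (1 + exp(−a(theta − b)))
P_1 = 1/(1+e^{-0.1440}) = 0.5359
P_2 = 1/(1+e^{-0.2200}) = 0.5548
E[score] = 0.5359 + 0.5548 = 1.0907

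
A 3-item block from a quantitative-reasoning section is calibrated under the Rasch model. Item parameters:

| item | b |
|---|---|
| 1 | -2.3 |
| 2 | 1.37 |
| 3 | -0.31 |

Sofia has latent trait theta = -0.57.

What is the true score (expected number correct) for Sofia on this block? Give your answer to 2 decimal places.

1.41

P(theta) = 1 / (1 + exp(−(theta − b)))
P_1 = 1/(1+e^{-1.7300}) = 0.8494
P_2 = 1/(1+e^{1.9400}) = 0.1256
P_3 = 1/(1+e^{0.2600}) = 0.4354
E[score] = 0.8494 + 0.1256 + 0.4354 = 1.4104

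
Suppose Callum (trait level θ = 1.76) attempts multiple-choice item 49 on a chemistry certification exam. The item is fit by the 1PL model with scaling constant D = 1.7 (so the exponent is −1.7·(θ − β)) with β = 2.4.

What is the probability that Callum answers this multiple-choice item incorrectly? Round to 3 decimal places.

0.748

P(θ) = 1 / (1 + exp(−D·(θ − β)))
Exponent: 1.7 × (1.76 − 2.4) = -1.0880
1/(1 + e^{1.0880}) = 0.2520
P = 0.2520
P(incorrect) = 1 − 0.2520 = 0.7480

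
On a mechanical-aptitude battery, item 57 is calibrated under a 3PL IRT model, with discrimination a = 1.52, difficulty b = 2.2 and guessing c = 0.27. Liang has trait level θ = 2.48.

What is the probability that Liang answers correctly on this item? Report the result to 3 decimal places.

P(θ) = c + (1 − c) · 1 / (1 + exp(−a(θ − b)))
Exponent: 1.52 × (2.48 − 2.2) = 0.4256
1/(1 + e^{-0.4256}) = 0.6048
P = 0.27 + 0.73 × 0.6048 = 0.7115

0.712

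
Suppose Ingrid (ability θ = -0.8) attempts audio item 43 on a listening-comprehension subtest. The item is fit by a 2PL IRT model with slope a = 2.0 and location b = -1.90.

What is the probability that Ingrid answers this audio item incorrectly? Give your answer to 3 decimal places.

0.100

P(θ) = 1 / (1 + exp(−a(θ − b)))
Exponent: 2.0 × (-0.8 − (-1.90)) = 2.2000
1/(1 + e^{-2.2000}) = 0.9002
P(incorrect) = 1 − 0.9002 = 0.0998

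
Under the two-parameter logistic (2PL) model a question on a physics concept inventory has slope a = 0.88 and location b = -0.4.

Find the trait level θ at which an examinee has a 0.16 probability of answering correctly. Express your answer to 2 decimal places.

-2.28

P(θ) = 1 / (1 + exp(−a(θ − b)))
logit = ln(0.1600/0.8400) = -1.6582
θ = b + logit/(a) = -0.4 + (-1.6582)/0.8800 = -2.2844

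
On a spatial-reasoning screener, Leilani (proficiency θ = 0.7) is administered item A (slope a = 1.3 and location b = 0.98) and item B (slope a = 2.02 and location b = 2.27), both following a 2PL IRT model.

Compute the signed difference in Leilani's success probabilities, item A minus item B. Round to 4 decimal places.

P(θ) = 1 / (1 + exp(−a(θ − b)))
P_A = 0.4100
P_B = 0.0403
P_A − P_B = 0.3697

0.3697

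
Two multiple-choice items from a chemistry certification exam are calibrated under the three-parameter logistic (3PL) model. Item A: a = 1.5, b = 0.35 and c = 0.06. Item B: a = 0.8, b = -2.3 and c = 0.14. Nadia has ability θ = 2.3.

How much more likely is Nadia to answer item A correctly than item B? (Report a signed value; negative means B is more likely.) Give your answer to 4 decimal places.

P(θ) = c + (1 − c) · 1 / (1 + exp(−a(θ − b)))
P_A = 0.9521
P_B = 0.9788
P_A − P_B = -0.0267

-0.0267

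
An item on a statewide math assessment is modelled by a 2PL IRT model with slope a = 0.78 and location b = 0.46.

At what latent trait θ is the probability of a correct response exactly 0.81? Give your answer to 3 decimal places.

2.319

P(θ) = 1 / (1 + exp(−a(θ − b)))
logit = ln(0.8100/0.1900) = 1.4500
θ = b + logit/(a) = 0.46 + 1.4500/0.7800 = 2.3190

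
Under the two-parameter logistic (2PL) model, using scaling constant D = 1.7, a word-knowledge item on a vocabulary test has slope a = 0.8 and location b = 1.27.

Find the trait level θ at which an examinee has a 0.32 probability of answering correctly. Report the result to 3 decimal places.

0.716

P(θ) = 1 / (1 + exp(−D·a(θ − b)))
logit = ln(0.3200/0.6800) = -0.7538
θ = b + logit/(1.7·a) = 1.27 + (-0.7538)/1.3600 = 0.7158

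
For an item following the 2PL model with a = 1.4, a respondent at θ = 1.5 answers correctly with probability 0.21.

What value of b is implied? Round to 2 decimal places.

2.45

P(θ) = 1 / (1 + exp(−a(θ − b)))
logit(0.21) = ln(0.21/0.79) = -1.3249
b = θ − logit/(a) = 1.5 − (-1.3249)/1.4000 = 2.4464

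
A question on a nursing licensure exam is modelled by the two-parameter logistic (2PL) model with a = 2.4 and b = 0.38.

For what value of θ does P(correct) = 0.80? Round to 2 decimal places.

P(θ) = 1 / (1 + exp(−a(θ − b)))
logit = ln(0.8000/0.2000) = 1.3863
θ = b + logit/(a) = 0.38 + 1.3863/2.4000 = 0.9576

0.96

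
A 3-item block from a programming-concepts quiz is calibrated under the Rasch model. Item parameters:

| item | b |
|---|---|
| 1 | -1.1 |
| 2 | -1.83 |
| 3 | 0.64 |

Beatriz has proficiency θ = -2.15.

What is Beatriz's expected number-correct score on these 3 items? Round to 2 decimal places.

P(θ) = 1 / (1 + exp(−(θ − b)))
P_1 = 1/(1+e^{1.0500}) = 0.2592
P_2 = 1/(1+e^{0.3200}) = 0.4207
P_3 = 1/(1+e^{2.7900}) = 0.0579
E[score] = 0.2592 + 0.4207 + 0.0579 = 0.7378

0.74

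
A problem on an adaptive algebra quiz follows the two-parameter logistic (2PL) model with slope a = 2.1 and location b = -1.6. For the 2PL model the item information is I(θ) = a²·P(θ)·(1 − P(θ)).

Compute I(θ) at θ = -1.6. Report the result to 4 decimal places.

P = 1/(1+e^{0.0000}) = 0.5000
P(1−P) = 0.5000 × 0.5000 = 0.2500
I = a² × P(1−P) = 2.1² × 0.2500 = 1.10250

1.1025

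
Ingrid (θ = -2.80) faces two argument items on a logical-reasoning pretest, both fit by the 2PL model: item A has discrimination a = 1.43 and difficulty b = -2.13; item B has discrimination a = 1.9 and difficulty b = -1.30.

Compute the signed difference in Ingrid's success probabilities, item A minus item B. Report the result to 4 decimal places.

0.2226

P(θ) = 1 / (1 + exp(−a(θ − b)))
P_A = 0.2773
P_B = 0.0547
P_A − P_B = 0.2226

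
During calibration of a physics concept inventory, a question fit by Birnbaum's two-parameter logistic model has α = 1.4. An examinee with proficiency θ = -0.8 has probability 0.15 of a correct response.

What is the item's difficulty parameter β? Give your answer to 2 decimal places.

P(θ) = 1 / (1 + exp(−α(θ − β)))
logit(0.15) = ln(0.15/0.85) = -1.7346
β = θ − logit/(α) = -0.8 − (-1.7346)/1.4000 = 0.4390

0.44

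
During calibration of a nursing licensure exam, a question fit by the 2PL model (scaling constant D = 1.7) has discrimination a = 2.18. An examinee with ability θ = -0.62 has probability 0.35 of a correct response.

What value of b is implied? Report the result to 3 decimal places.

P(θ) = 1 / (1 + exp(−D·a(θ − b)))
logit(0.35) = ln(0.35/0.65) = -0.6190
b = θ − logit/(1.7·a) = -0.62 − (-0.6190)/3.7060 = -0.4530

-0.453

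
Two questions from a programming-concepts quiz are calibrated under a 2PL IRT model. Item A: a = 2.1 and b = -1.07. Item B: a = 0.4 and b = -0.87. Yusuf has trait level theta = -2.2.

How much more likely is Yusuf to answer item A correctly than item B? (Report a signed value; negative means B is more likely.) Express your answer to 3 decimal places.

-0.285

P(theta) = 1 / (1 + exp(−a(theta − b)))
P_A = 0.0853
P_B = 0.3701
P_A − P_B = -0.2848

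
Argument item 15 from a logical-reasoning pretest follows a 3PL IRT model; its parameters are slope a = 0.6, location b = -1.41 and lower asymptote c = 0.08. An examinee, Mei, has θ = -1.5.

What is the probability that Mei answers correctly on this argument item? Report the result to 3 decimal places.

0.528

P(θ) = c + (1 − c) · 1 / (1 + exp(−a(θ − b)))
Exponent: 0.6 × (-1.5 − (-1.41)) = -0.0540
1/(1 + e^{0.0540}) = 0.4865
P = 0.08 + 0.92 × 0.4865 = 0.5276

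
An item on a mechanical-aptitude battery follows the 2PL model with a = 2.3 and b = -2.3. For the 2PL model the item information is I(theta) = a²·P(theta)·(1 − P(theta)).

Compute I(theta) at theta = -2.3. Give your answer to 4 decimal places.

1.3225

P = 1/(1+e^{0.0000}) = 0.5000
P(1−P) = 0.5000 × 0.5000 = 0.2500
I = a² × P(1−P) = 2.3² × 0.2500 = 1.32250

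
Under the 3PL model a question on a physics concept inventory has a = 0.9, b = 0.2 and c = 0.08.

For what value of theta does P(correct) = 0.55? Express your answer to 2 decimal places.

P(theta) = c + (1 − c) · 1 / (1 + exp(−a(theta − b)))
Remove guessing floor: (0.55 − 0.08)/(1 − 0.08) = 0.5109
logit = ln(0.5109/0.4891) = 0.0435
theta = b + logit/(a) = 0.2 + 0.0435/0.9000 = 0.2483

0.25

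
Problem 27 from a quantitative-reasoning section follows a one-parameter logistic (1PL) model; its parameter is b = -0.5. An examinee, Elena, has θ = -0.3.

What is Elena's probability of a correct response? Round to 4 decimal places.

P(θ) = 1 / (1 + exp(−(θ − b)))
Exponent: (-0.3 − (-0.5)) = 0.2000
1/(1 + e^{-0.2000}) = 0.5498
P = 0.5498

0.5498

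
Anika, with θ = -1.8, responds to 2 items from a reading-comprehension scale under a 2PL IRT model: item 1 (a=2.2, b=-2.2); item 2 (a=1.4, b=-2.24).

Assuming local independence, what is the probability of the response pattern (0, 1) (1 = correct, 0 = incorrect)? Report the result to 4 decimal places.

P(θ) = 1 / (1 + exp(−a(θ − b)))
P_1 = 1/(1+e^{-0.8800}) = 0.7068
P_2 = 1/(1+e^{-0.6160}) = 0.6493
L = (1−P_1) × P_2 = 0.2932 × 0.6493 = 0.19036

0.1904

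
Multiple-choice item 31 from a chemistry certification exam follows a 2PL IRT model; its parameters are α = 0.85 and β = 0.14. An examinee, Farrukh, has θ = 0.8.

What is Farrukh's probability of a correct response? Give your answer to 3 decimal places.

0.637

P(θ) = 1 / (1 + exp(−α(θ − β)))
Exponent: 0.85 × (0.8 − 0.14) = 0.5610
1/(1 + e^{-0.5610}) = 0.6367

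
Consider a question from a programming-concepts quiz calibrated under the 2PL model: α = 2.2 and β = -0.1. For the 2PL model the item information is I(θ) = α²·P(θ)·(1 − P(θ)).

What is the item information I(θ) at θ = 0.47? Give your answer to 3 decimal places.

0.836

P = 1/(1+e^{-1.2540}) = 0.7780
P(1−P) = 0.7780 × 0.2220 = 0.1727
I = α² × P(1−P) = 2.2² × 0.1727 = 0.83597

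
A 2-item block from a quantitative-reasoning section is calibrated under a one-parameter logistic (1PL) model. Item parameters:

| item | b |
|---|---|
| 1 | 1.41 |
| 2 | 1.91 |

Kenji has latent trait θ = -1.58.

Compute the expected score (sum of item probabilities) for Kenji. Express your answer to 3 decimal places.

0.077

P(θ) = 1 / (1 + exp(−(θ − b)))
P_1 = 1/(1+e^{2.9900}) = 0.0479
P_2 = 1/(1+e^{3.4900}) = 0.0296
E[score] = 0.0479 + 0.0296 = 0.0775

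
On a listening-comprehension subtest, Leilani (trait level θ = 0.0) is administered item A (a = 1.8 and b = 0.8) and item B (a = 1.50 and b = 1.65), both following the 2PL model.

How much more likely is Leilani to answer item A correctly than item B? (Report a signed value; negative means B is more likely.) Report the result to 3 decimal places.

0.114

P(θ) = 1 / (1 + exp(−a(θ − b)))
P_A = 0.1915
P_B = 0.0776
P_A − P_B = 0.1139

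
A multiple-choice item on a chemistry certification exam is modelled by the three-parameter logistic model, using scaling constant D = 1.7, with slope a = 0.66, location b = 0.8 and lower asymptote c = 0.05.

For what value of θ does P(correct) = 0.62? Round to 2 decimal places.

1.16

P(θ) = c + (1 − c) · 1 / (1 + exp(−D·a(θ − b)))
Remove guessing floor: (0.62 − 0.05)/(1 − 0.05) = 0.6000
logit = ln(0.6000/0.4000) = 0.4055
θ = b + logit/(1.7·a) = 0.8 + 0.4055/1.1220 = 1.1614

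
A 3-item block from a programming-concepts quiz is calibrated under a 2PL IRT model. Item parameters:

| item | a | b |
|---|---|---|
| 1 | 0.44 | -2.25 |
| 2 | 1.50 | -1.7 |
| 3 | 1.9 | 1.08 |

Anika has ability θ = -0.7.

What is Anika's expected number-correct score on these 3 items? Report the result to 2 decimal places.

P(θ) = 1 / (1 + exp(−a(θ − b)))
P_1 = 1/(1+e^{-0.6820}) = 0.6642
P_2 = 1/(1+e^{-1.5000}) = 0.8176
P_3 = 1/(1+e^{3.3820}) = 0.0329
E[score] = 0.6642 + 0.8176 + 0.0329 = 1.5146

1.51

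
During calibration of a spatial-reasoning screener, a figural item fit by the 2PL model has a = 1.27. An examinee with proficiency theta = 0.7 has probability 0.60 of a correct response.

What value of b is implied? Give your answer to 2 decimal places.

0.38

P(theta) = 1 / (1 + exp(−a(theta − b)))
logit(0.60) = ln(0.60/0.40) = 0.4055
b = theta − logit/(a) = 0.7 − 0.4055/1.2700 = 0.3807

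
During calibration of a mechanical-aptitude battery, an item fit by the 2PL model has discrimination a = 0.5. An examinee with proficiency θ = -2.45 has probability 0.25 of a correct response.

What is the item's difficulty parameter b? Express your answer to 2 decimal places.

P(θ) = 1 / (1 + exp(−a(θ − b)))
logit(0.25) = ln(0.25/0.75) = -1.0986
b = θ − logit/(a) = -2.45 − (-1.0986)/0.5000 = -0.2528

-0.25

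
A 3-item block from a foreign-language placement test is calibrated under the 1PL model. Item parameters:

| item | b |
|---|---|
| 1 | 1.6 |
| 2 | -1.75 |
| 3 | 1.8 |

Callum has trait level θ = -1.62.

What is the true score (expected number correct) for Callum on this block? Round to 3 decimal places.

P(θ) = 1 / (1 + exp(−(θ − b)))
P_1 = 1/(1+e^{3.2200}) = 0.0384
P_2 = 1/(1+e^{-0.1300}) = 0.5325
P_3 = 1/(1+e^{3.4200}) = 0.0317
E[score] = 0.0384 + 0.5325 + 0.0317 = 0.6026

0.603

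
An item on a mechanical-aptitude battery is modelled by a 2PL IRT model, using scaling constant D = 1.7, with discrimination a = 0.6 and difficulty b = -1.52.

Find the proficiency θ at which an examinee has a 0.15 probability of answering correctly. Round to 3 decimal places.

P(θ) = 1 / (1 + exp(−D·a(θ − b)))
logit = ln(0.1500/0.8500) = -1.7346
θ = b + logit/(1.7·a) = -1.52 + (-1.7346)/1.0200 = -3.2206

-3.221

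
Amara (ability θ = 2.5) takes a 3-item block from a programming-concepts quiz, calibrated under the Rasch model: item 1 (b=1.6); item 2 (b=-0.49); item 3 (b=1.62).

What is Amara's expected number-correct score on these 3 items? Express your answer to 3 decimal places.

P(θ) = 1 / (1 + exp(−(θ − b)))
P_1 = 1/(1+e^{-0.9000}) = 0.7109
P_2 = 1/(1+e^{-2.9900}) = 0.9521
P_3 = 1/(1+e^{-0.8800}) = 0.7068
E[score] = 0.7109 + 0.9521 + 0.7068 = 2.3699

2.370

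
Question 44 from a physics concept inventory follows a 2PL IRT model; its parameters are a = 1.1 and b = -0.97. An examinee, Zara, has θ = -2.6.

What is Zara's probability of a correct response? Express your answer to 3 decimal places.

0.143

P(θ) = 1 / (1 + exp(−a(θ − b)))
Exponent: 1.1 × (-2.6 − (-0.97)) = -1.7930
1/(1 + e^{1.7930}) = 0.1427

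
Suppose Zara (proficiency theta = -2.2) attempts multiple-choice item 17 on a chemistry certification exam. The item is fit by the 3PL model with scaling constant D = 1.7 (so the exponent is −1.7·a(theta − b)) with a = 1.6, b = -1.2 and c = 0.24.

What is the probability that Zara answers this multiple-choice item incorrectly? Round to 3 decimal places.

P(theta) = c + (1 − c) · 1 / (1 + exp(−D·a(theta − b)))
Exponent: 1.7 × 1.6 × (-2.2 − (-1.2)) = -2.7200
1/(1 + e^{2.7200}) = 0.0618
P = 0.24 + 0.76 × 0.0618 = 0.2870
P(incorrect) = 1 − 0.2870 = 0.7130

0.713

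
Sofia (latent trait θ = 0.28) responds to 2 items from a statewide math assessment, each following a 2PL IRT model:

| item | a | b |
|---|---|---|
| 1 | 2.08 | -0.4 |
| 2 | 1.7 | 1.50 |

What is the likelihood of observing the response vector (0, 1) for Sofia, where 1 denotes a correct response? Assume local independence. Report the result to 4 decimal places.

0.0218

P(θ) = 1 / (1 + exp(−a(θ − b)))
P_1 = 1/(1+e^{-1.4144}) = 0.8045
P_2 = 1/(1+e^{2.0740}) = 0.1116
L = (1−P_1) × P_2 = 0.1955 × 0.1116 = 0.02183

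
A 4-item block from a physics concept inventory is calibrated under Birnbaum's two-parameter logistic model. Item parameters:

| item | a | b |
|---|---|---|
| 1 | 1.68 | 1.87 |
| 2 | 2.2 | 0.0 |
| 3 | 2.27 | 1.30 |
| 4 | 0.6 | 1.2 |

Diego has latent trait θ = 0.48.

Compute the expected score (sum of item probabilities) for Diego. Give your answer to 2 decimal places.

P(θ) = 1 / (1 + exp(−a(θ − b)))
P_1 = 1/(1+e^{2.3352}) = 0.0882
P_2 = 1/(1+e^{-1.0560}) = 0.7419
P_3 = 1/(1+e^{1.8614}) = 0.1345
P_4 = 1/(1+e^{0.4320}) = 0.3936
E[score] = 0.0882 + 0.7419 + 0.1345 + 0.3936 = 1.3584

1.36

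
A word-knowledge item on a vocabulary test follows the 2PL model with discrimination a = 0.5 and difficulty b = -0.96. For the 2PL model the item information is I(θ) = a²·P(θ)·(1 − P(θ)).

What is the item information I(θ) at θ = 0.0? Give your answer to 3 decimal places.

P = 1/(1+e^{-0.4800}) = 0.6177
P(1−P) = 0.6177 × 0.3823 = 0.2361
I = a² × P(1−P) = 0.5² × 0.2361 = 0.05903

0.059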